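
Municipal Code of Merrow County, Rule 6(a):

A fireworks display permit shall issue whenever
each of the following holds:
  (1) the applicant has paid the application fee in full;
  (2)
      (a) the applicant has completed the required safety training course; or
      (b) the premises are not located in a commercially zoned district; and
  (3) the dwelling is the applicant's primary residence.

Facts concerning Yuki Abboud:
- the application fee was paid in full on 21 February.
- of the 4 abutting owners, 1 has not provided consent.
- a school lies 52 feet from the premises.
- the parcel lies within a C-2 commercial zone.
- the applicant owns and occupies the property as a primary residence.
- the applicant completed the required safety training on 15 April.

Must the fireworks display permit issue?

(1) fee paid — holds.
(a) safety training — met.
(b) not (commercially zoned) — fails.
(2): T OR F → true.
(3) primary residence — met.
Overall = T AND T AND T = true.

Yes — granted.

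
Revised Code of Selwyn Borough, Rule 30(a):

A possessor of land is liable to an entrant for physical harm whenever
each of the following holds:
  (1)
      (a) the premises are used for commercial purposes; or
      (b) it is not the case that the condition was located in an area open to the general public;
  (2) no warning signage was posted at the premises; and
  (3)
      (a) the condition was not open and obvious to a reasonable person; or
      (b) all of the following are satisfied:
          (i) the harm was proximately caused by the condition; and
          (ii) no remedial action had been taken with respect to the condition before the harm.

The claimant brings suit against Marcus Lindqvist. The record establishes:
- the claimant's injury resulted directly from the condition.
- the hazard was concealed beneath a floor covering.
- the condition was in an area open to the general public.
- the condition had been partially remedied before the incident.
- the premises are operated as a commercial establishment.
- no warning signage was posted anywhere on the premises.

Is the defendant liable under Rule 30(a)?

Yes — liable.

(a) commercial use — holds.
(b) not (public area) — not satisfied.
So (1) is satisfied (T OR F).
(2) no signage posted — holds.
(a) not open/obvious — satisfied.
(i) proximate cause — met.
(ii) no remedial action — not satisfied.
(b) = T AND F = false.
(3) = T OR F = true.
Overall = T AND T AND T = true.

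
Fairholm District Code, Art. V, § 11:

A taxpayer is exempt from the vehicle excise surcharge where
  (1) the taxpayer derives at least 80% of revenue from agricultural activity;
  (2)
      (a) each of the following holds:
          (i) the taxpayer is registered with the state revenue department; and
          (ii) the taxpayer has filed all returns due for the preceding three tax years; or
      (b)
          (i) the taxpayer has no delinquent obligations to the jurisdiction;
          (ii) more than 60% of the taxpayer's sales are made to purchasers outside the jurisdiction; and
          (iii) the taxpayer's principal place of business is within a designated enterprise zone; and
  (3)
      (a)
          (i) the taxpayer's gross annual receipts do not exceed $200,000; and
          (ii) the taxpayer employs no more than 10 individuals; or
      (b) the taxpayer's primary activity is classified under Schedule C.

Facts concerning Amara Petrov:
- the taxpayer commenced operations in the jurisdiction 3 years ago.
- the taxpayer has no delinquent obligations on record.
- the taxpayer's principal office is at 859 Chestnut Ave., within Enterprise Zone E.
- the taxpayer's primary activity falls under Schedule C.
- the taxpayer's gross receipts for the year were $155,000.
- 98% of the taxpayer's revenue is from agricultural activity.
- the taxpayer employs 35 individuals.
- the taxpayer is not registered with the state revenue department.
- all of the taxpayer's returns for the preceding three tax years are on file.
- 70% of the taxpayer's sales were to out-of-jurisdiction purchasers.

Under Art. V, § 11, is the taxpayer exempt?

Yes — exempt.

(1) ≥80% agricultural — satisfied.
(i) state-registered — not satisfied.
(ii) returns current — holds.
So (a) is not satisfied (F AND T).
(i) no delinquency — met.
(ii) >60% out-of-jur. sales — met.
(iii) in enterprise zone — satisfied.
(b) = T AND T AND T = true.
(2): F OR T → true.
(i) receipts ≤ $200,000 — met.
(ii) ≤ 10 employees — not satisfied.
(a) = T AND F = false.
(b) Schedule C activity — met.
So (3) is satisfied (F OR T).
So Overall is satisfied (T AND T AND T).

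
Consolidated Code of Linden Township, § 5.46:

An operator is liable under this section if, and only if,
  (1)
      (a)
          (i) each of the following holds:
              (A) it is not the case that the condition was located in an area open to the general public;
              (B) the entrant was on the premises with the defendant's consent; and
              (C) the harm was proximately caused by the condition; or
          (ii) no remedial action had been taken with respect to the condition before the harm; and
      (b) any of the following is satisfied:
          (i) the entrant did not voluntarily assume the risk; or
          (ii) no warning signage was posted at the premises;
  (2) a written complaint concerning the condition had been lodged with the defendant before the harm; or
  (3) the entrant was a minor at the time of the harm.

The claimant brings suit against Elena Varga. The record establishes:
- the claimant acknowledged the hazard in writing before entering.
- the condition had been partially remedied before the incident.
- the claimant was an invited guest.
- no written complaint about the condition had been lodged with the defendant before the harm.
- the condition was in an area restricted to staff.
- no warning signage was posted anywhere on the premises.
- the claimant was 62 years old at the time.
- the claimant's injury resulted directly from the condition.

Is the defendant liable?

Yes — liable.

(A) not (public area) — satisfied.
(B) consent to enter — satisfied.
(C) proximate cause — holds.
(i): T AND T AND T → true.
(ii) no remedial action — not satisfied.
(a): T OR F → true.
(i) no assumed risk — fails.
(ii) no signage posted — holds.
(b) = F OR T = true.
So (1) is satisfied (T AND T).
(2) complaint lodged — fails.
(3) entrant a minor — not met.
Overall: T OR F OR F → true.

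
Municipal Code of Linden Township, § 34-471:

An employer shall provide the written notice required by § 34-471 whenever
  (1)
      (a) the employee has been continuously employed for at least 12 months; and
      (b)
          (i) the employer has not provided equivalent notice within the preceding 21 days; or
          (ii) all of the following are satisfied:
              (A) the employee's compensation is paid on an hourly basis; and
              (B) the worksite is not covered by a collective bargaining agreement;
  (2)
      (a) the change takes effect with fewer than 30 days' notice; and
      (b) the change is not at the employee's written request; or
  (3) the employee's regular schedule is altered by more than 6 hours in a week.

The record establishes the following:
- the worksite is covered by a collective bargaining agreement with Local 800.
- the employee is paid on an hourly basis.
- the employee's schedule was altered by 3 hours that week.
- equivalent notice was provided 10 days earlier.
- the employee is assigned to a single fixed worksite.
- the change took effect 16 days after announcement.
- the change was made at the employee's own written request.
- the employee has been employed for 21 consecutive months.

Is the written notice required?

No — not required.

(a) tenure ≥ 12 mo. — met.
(i) no recent notice — fails.
(A) hourly-paid — holds.
(B) no CBA — not satisfied.
So (ii) is not satisfied (T AND F).
(b) = F OR F = false.
(1): T AND F → false.
(a) < 30 days' notice — met.
(b) not employee-requested — not satisfied.
(2): T AND F → false.
(3) schedule shift > 6h — fails.
Overall: F OR F OR F → false.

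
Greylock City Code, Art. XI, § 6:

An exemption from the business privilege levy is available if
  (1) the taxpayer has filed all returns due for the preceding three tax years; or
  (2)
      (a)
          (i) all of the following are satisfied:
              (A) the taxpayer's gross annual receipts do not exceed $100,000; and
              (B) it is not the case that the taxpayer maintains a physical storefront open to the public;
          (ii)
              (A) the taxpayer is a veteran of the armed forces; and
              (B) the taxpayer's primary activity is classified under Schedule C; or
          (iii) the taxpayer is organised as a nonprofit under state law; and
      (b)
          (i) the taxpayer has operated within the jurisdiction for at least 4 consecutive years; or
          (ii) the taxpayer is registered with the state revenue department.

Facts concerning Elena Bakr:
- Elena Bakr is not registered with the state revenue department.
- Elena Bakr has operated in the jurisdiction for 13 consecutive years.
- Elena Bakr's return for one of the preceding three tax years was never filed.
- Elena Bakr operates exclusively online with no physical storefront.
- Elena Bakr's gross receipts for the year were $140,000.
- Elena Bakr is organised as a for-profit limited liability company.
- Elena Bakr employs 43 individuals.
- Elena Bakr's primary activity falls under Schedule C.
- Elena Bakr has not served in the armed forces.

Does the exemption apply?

(1) returns current — fails.
(A) receipts ≤ $100,000 — not satisfied.
(B) not (has storefront) — met.
(i) = F AND T = false.
(A) veteran — not satisfied.
(B) Schedule C activity — holds.
(ii) = F AND T = false.
(iii) nonprofit — fails.
(a) = F OR F OR F = false.
(i) ≥ 4 yrs in jurisdiction — holds.
(ii) state-registered — fails.
So (b) is satisfied (T OR F).
(2) = F AND T = false.
Overall = F OR F = false.

No — not exempt.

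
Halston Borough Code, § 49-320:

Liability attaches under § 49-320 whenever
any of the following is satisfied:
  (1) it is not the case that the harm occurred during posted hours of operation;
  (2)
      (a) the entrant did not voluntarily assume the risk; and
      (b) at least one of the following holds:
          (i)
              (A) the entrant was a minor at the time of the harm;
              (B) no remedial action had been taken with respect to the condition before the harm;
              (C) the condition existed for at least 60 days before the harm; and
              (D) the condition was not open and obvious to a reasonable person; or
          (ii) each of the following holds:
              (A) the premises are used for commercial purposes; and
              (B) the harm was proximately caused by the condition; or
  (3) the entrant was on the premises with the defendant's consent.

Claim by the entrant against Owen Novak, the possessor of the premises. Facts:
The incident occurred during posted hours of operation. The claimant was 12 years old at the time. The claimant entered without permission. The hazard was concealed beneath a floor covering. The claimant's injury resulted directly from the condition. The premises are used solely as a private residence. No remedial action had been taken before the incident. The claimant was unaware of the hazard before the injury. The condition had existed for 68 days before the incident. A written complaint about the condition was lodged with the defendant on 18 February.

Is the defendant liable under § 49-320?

Yes — liable.

(1) not (during posted hours) — not met.
(a) no assumed risk — met.
(A) entrant a minor — met.
(B) no remedial action — satisfied.
(C) condition ≥60 days old — met.
(D) not open/obvious — met.
(i) = T AND T AND T AND T = true.
(A) commercial use — not satisfied.
(B) proximate cause — met.
So (ii) is not satisfied (F AND T).
(b) = T OR F = true.
(2) = T AND T = true.
(3) consent to enter — not satisfied.
So Overall is satisfied (F OR T OR F).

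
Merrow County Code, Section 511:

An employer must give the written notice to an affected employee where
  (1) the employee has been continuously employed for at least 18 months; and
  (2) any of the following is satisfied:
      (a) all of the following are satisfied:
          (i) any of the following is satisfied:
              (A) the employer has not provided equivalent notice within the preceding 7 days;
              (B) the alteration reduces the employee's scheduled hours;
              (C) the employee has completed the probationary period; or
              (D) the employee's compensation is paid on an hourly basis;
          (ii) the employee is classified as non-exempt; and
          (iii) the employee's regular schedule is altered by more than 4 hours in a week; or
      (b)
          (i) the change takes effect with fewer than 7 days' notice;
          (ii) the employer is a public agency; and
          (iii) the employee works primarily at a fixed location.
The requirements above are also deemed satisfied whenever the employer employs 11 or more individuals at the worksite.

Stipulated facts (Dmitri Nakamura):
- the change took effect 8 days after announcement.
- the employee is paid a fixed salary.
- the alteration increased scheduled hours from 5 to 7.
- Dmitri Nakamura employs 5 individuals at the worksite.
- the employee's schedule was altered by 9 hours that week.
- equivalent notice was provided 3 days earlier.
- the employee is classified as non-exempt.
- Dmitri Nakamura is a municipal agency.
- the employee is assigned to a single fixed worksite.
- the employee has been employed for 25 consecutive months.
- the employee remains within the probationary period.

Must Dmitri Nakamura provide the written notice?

(1) tenure ≥ 18 mo. — met.
(A) no recent notice — not met.
(B) hours reduced — fails.
(C) past probation — not met.
(D) hourly-paid — not satisfied.
(i) = F OR F OR F OR F = false.
(ii) non-exempt — satisfied.
(iii) schedule shift > 4h — holds.
(a): F AND T AND T → false.
(i) < 7 days' notice — fails.
(ii) public agency — holds.
(iii) fixed location — met.
So (b) is not satisfied (F AND T AND T).
(2): F OR F → false.
So Overall is not satisfied (T AND F).
Exception (≥ 11 at site) — not satisfied.
Result: main false OR exception false → false.

No — not required.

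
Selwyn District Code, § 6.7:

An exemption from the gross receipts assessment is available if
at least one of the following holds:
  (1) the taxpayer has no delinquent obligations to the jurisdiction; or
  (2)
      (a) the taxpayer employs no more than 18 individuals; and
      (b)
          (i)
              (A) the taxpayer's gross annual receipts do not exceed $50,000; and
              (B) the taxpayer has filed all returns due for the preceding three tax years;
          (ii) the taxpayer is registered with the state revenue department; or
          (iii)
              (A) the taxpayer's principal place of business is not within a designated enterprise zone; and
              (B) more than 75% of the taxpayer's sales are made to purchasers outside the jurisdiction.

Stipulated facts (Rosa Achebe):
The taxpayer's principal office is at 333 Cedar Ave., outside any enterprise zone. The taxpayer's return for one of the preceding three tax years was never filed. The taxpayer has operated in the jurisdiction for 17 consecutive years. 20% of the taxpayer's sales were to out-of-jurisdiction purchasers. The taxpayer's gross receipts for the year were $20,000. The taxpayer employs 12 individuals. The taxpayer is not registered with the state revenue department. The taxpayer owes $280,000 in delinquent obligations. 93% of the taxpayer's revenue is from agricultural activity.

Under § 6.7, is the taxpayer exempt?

(1) no delinquency — not met.
(a) ≤ 18 employees — met.
(A) receipts ≤ $50,000 — met.
(B) returns current — not satisfied.
(i): T AND F → false.
(ii) state-registered — not satisfied.
(A) not (in enterprise zone) — holds.
(B) >75% out-of-jur. sales — not satisfied.
So (iii) is not satisfied (T AND F).
(b) = F OR F OR F = false.
(2): T AND F → false.
So Overall is not satisfied (F OR F).

No — not exempt.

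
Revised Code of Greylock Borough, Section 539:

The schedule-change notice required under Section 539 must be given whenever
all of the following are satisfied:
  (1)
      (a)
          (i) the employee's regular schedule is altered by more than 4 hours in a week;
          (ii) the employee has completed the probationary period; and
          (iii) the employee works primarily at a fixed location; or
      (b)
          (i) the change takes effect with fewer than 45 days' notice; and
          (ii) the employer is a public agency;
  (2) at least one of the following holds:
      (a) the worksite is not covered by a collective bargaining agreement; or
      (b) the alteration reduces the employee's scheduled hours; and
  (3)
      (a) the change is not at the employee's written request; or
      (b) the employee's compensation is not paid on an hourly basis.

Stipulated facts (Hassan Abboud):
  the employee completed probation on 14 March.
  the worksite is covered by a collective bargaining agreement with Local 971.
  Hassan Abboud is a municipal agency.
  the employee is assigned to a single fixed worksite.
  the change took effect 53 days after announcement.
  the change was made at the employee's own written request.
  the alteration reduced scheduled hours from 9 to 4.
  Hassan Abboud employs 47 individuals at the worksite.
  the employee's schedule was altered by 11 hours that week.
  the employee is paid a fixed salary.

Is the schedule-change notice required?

(i) schedule shift > 4h — met.
(ii) past probation — met.
(iii) fixed location — met.
(a): T AND T AND T → true.
(i) < 45 days' notice — fails.
(ii) public agency — met.
(b): F AND T → false.
(1): T OR F → true.
(a) no CBA — fails.
(b) hours reduced — satisfied.
(2): F OR T → true.
(a) not employee-requested — fails.
(b) not (hourly-paid) — holds.
So (3) is satisfied (F OR T).
Overall = T AND T AND T = true.

Yes — required.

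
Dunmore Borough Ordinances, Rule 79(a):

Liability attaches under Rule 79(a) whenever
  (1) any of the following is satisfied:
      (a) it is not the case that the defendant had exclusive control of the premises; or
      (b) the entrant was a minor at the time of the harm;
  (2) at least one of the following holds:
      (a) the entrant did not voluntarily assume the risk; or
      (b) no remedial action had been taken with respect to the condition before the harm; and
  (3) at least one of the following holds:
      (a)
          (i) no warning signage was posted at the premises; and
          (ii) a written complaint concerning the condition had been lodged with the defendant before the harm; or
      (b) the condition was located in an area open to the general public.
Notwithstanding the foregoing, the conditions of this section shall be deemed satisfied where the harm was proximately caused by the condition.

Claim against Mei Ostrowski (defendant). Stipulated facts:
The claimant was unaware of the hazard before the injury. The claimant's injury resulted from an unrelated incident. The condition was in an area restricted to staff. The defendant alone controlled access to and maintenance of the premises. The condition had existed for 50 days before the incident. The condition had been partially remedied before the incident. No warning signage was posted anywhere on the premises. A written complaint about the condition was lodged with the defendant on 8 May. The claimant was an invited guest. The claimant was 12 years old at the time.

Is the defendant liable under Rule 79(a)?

(a) not (exclusive control) — not satisfied.
(b) entrant a minor — satisfied.
(1): F OR T → true.
(a) no assumed risk — met.
(b) no remedial action — fails.
(2): T OR F → true.
(i) no signage posted — met.
(ii) complaint lodged — holds.
(a): T AND T → true.
(b) public area — not satisfied.
(3): T OR F → true.
Overall: T AND T AND T → true.
Exception (proximate cause) — not satisfied.
Result: main true OR exception false → true.

Yes — liable.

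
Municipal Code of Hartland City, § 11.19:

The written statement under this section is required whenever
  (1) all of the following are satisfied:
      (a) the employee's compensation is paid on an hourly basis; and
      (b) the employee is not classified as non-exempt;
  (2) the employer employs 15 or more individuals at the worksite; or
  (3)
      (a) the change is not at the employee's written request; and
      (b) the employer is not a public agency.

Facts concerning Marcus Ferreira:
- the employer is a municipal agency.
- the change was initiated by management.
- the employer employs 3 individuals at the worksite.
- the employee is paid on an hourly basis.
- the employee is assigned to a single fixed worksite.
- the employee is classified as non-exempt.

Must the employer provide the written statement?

No — not required.

(a) hourly-paid — met.
(b) not (non-exempt) — fails.
(1): T AND F → false.
(2) ≥ 15 at site — fails.
(a) not employee-requested — met.
(b) not (public agency) — not satisfied.
(3) = T AND F = false.
Overall: F OR F OR F → false.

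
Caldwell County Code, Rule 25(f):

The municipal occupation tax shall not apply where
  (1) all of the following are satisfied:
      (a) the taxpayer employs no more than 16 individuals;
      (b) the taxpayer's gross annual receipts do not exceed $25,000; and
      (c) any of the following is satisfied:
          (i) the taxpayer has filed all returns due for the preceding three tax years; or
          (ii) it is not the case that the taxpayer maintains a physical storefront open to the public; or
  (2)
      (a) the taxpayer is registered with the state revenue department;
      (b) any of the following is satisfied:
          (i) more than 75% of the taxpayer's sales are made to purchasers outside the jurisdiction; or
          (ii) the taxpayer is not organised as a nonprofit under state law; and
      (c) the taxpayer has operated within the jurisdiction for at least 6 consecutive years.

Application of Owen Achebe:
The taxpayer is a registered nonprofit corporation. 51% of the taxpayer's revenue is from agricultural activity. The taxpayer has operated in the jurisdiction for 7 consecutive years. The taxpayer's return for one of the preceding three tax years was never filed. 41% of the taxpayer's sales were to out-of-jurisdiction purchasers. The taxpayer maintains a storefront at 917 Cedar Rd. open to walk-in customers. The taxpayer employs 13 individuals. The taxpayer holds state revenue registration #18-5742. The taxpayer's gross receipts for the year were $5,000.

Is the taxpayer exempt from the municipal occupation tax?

(a) ≤ 16 employees — holds.
(b) receipts ≤ $25,000 — satisfied.
(i) returns current — not satisfied.
(ii) not (has storefront) — fails.
(c): F OR F → false.
So (1) is not satisfied (T AND T AND F).
(a) state-registered — met.
(i) >75% out-of-jur. sales — not satisfied.
(ii) not (nonprofit) — fails.
(b): F OR F → false.
(c) ≥ 6 yrs in jurisdiction — met.
(2) = T AND F AND T = false.
So Overall is not satisfied (F OR F).

No — not exempt.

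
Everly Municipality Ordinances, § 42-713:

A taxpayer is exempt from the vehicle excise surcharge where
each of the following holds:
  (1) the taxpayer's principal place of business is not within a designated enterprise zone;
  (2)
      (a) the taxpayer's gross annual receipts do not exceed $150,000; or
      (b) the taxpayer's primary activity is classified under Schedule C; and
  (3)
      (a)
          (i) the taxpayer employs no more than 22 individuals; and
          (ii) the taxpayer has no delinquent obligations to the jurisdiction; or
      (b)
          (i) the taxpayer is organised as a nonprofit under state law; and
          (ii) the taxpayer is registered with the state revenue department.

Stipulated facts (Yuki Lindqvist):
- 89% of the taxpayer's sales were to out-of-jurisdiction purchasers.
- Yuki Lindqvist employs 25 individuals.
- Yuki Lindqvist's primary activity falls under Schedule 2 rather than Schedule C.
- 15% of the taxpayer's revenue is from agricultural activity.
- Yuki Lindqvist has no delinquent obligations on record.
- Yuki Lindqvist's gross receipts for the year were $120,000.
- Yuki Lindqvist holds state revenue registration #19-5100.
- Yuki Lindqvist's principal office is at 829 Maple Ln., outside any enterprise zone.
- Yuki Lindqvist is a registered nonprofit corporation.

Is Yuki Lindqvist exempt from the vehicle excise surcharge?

(1) not (in enterprise zone) — holds.
(a) receipts ≤ $150,000 — holds.
(b) Schedule C activity — fails.
So (2) is satisfied (T OR F).
(i) ≤ 22 employees — not met.
(ii) no delinquency — holds.
So (a) is not satisfied (F AND T).
(i) nonprofit — holds.
(ii) state-registered — met.
So (b) is satisfied (T AND T).
(3): F OR T → true.
Overall = T AND T AND T = true.

Yes — exempt.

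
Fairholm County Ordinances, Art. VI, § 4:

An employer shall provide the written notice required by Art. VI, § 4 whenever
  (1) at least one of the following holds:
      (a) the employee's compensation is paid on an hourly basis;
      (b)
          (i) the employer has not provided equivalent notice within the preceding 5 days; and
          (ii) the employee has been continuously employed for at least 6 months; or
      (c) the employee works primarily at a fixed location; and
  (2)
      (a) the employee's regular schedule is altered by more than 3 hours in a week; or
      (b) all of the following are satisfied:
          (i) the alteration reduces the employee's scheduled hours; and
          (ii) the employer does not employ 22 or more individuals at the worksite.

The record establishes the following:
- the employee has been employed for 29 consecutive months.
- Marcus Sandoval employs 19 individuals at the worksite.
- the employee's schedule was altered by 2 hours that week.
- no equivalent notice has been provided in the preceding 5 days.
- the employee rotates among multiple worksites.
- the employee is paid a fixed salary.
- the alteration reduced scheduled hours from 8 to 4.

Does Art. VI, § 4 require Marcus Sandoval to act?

(a) hourly-paid — not satisfied.
(i) no recent notice — met.
(ii) tenure ≥ 6 mo. — satisfied.
So (b) is satisfied (T AND T).
(c) fixed location — fails.
(1) = F OR T OR F = true.
(a) schedule shift > 3h — not met.
(i) hours reduced — met.
(ii) not (≥ 22 at site) — satisfied.
(b) = T AND T = true.
So (2) is satisfied (F OR T).
So Overall is satisfied (T AND T).

Yes — required.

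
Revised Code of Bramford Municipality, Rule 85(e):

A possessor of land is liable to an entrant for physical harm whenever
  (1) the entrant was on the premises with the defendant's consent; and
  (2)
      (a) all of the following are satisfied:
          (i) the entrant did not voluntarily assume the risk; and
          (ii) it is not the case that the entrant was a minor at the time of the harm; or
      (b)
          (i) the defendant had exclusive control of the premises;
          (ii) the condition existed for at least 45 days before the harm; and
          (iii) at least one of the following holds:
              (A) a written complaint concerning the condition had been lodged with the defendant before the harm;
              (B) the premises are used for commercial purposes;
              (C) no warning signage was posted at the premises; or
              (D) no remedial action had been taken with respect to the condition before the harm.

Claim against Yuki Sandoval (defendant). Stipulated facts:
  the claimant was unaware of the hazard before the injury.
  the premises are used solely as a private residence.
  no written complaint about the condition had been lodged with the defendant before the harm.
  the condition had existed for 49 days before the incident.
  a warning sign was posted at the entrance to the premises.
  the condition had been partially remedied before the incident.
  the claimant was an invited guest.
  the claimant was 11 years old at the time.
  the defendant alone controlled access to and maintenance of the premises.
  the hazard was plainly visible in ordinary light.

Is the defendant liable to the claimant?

No — not liable.

(1) consent to enter — met.
(i) no assumed risk — holds.
(ii) not (entrant a minor) — not met.
So (a) is not satisfied (T AND F).
(i) exclusive control — met.
(ii) condition ≥45 days old — satisfied.
(A) complaint lodged — fails.
(B) commercial use — fails.
(C) no signage posted — not met.
(D) no remedial action — not met.
(iii) = F OR F OR F OR F = false.
(b) = T AND T AND F = false.
(2): F OR F → false.
Overall: T AND F → false.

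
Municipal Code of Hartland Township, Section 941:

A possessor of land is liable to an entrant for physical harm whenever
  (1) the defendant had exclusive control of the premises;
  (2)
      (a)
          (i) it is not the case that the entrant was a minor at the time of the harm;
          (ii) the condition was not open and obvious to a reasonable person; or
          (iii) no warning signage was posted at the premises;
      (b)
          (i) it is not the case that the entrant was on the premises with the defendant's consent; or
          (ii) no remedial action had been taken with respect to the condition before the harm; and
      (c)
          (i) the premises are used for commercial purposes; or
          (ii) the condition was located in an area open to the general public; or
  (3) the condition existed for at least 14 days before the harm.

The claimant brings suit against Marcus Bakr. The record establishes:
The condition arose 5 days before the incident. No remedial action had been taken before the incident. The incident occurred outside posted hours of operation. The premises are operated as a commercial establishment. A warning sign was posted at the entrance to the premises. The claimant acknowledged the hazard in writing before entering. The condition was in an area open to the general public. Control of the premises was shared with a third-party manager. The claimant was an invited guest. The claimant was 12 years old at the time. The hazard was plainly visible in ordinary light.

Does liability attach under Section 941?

No — not liable.

(1) exclusive control — not satisfied.
(i) not (entrant a minor) — not satisfied.
(ii) not open/obvious — not satisfied.
(iii) no signage posted — fails.
So (a) is not satisfied (F OR F OR F).
(i) not (consent to enter) — not met.
(ii) no remedial action — met.
So (b) is satisfied (F OR T).
(i) commercial use — met.
(ii) public area — holds.
So (c) is satisfied (T OR T).
So (2) is not satisfied (F AND T AND T).
(3) condition ≥14 days old — fails.
Overall: F OR F OR F → false.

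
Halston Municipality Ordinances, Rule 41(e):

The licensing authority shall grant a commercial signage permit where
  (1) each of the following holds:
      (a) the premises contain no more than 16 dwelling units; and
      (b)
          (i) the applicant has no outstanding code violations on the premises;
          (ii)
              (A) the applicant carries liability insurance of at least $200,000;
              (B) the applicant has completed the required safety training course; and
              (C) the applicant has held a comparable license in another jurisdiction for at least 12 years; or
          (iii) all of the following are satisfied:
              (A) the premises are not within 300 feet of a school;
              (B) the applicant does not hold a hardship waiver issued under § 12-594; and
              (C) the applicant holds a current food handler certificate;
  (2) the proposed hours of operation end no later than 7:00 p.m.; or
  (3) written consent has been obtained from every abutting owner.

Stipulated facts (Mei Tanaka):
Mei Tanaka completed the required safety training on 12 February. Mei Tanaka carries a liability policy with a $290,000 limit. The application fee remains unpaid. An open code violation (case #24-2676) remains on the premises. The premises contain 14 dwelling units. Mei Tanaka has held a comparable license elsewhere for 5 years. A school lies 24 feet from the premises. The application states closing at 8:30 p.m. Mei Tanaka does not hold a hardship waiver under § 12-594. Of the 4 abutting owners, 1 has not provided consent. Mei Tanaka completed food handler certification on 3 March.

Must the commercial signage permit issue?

No — denied.

(a) ≤ 16 units — satisfied.
(i) no code violations — not met.
(A) insurance ≥ $200,000 — satisfied.
(B) safety training — met.
(C) prior license ≥ 12 yr — not satisfied.
So (ii) is not satisfied (T AND T AND F).
(A) ≥300 ft from school — not satisfied.
(B) not (hardship waiver) — satisfied.
(C) food handler cert. — holds.
So (iii) is not satisfied (F AND T AND T).
(b): F OR F OR F → false.
(1): T AND F → false.
(2) closes by 7 p.m. — fails.
(3) all abutters consent — fails.
Overall = F OR F OR F = false.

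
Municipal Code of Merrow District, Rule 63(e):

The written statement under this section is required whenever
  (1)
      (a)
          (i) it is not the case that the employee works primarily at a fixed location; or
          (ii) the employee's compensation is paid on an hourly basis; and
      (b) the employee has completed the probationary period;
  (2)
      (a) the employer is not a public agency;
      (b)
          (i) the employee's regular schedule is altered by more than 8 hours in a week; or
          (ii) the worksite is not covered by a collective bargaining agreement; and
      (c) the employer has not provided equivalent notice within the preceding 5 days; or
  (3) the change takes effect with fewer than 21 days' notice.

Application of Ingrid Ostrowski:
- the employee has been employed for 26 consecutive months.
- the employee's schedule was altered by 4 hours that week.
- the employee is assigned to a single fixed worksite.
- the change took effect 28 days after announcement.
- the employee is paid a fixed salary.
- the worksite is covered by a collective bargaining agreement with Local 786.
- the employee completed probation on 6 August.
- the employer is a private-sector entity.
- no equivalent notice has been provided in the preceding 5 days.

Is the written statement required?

(i) not (fixed location) — not met.
(ii) hourly-paid — not met.
(a) = F OR F = false.
(b) past probation — satisfied.
So (1) is not satisfied (F AND T).
(a) not (public agency) — satisfied.
(i) schedule shift > 8h — not satisfied.
(ii) no CBA — fails.
(b): F OR F → false.
(c) no recent notice — holds.
(2): T AND F AND T → false.
(3) < 21 days' notice — not satisfied.
Overall = F OR F OR F = false.

No — not required.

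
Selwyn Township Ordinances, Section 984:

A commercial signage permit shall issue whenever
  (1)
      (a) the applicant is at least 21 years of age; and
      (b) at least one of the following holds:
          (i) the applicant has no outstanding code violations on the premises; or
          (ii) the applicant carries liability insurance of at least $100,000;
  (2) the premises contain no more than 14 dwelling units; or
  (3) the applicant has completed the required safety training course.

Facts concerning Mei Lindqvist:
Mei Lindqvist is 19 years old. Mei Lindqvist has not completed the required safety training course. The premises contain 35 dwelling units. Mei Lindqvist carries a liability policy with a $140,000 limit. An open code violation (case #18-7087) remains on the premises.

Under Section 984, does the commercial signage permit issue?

No — denied.

(a) age ≥ 21 — fails.
(i) no code violations — fails.
(ii) insurance ≥ $100,000 — met.
So (b) is satisfied (F OR T).
(1) = F AND T = false.
(2) ≤ 14 units — fails.
(3) safety training — fails.
Overall: F OR F OR F → false.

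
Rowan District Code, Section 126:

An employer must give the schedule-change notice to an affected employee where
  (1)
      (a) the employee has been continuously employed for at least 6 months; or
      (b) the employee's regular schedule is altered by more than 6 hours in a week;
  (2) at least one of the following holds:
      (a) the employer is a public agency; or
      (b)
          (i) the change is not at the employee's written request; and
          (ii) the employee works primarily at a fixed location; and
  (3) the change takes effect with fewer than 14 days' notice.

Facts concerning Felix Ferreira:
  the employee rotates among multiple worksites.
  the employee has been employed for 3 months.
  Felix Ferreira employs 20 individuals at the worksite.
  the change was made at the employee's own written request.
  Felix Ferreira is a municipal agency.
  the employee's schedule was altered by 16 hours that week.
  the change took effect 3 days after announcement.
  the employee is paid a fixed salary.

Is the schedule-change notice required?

(a) tenure ≥ 6 mo. — not met.
(b) schedule shift > 6h — satisfied.
(1): F OR T → true.
(a) public agency — holds.
(i) not employee-requested — fails.
(ii) fixed location — fails.
(b): F AND F → false.
(2) = T OR F = true.
(3) < 14 days' notice — met.
Overall = T AND T AND T = true.

Yes — required.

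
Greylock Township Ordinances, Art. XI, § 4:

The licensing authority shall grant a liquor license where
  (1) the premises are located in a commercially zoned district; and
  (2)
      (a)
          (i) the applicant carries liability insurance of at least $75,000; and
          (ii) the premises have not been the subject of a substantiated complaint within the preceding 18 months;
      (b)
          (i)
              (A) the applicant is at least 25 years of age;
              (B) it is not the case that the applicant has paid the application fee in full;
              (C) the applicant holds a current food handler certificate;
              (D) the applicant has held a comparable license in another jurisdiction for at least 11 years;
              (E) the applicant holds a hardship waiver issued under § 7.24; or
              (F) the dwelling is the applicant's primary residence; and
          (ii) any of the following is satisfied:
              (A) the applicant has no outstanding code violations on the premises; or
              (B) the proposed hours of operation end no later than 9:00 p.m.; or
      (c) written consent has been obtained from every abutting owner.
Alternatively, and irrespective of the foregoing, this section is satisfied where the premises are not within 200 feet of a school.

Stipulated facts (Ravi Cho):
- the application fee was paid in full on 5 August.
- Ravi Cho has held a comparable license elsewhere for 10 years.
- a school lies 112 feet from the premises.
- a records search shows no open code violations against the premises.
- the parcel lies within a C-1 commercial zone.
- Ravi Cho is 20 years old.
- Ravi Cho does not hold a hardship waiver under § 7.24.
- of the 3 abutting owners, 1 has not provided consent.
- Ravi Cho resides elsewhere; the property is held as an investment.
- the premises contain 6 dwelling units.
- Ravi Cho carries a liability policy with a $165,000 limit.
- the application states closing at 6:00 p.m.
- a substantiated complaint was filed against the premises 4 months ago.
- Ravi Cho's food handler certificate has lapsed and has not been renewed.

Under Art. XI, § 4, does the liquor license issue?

(1) commercially zoned — holds.
(i) insurance ≥ $75,000 — satisfied.
(ii) no complaint in 18 mo. — not met.
(a): T AND F → false.
(A) age ≥ 25 — not met.
(B) not (fee paid) — fails.
(C) food handler cert. — not satisfied.
(D) prior license ≥ 11 yr — fails.
(E) hardship waiver — not satisfied.
(F) primary residence — not satisfied.
(i) = F OR F OR F OR F OR F OR F = false.
(A) no code violations — satisfied.
(B) closes by 9 p.m. — met.
So (ii) is satisfied (T OR T).
(b): F AND T → false.
(c) all abutters consent — not met.
So (2) is not satisfied (F OR F OR F).
Overall: T AND F → false.
Exception (≥200 ft from school) — not satisfied.
Result: main false OR exception false → false.

No — denied.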